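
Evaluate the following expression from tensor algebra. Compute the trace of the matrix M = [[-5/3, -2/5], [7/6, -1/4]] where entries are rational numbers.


The trace is the sum of diagonal entries.
Diagonal: M[1,1] = -5/3, M[2,2] = -1/4
Tr(M) = -5/3 + -1/4
Computing step by step:
After adding M[1,1]: -5/3
After adding M[2,2]: -23/12
Tr(M) = -23/12

-23/12


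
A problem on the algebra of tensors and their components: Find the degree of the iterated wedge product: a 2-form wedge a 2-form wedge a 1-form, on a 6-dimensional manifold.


The degree of a wedge product is the sum of the degrees of the individual forms.
Degrees: 2, 2, 1
Total degree = 2 + 2 + 1 = 5

5


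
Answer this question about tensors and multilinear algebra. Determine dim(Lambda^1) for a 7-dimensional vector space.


The dimension of the space of p-forms on an n-dimensional space is C(n, p).
n = 7, p = 1
C(7, 1) = 7! / (1! * 6!) = 7

7


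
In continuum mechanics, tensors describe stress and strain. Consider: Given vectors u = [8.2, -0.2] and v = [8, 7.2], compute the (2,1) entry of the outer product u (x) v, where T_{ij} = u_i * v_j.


The outer product entry T_{ij} = u_i * v_j.
We need i=2, j=1.
u_2 = -0.2, v_1 = 8
T_{2,1} = -0.2 * 8 = -1.6

-1.6


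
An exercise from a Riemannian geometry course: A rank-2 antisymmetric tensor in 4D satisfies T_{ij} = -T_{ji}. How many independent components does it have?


An antisymmetric rank-2 tensor satisfies A_{ij} = -A_{ji}, so diagonal entries are zero.
The independent components are the upper-triangular entries: C(n, 2) = n(n-1)/2.
n = 4
C(4, 2) = 4 * 3 / 2 = 12 / 2 = 6

6


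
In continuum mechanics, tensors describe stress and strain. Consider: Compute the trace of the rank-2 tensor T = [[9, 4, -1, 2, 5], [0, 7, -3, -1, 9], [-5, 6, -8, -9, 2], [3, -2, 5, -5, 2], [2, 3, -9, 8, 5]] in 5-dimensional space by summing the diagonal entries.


The contraction (trace) of a rank-2 tensor is the sum of its diagonal elements.
Diagonal entries: A[1,1] = 9, A[2,2] = 7, A[3,3] = -8, A[4,4] = -5, A[5,5] = 5
Tr(A) = 9 + 7 + -8 + -5 + 5 = 8

8


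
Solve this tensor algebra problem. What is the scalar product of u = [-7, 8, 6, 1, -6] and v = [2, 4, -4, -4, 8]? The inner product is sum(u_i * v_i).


The inner product u . v = sum of u_i * v_i.
Term-by-term: -7 * 2, 8 * 4, 6 * -4, 1 * -4, -6 * 8
Products: -14, 32, -24, -4, -48
Sum = -14 + 32 + -24 + -4 + -48 = -58

-58


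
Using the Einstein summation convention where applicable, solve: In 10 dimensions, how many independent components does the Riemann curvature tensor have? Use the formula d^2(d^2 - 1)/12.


The Riemann tensor in d dimensions has d^2(d^2 - 1)/12 independent components.
d = 10, so d^2 = 100
d^2 - 1 = 99
d^2(d^2 - 1) = 100 * 99 = 9900
Divide by 12: 9900 / 12 = 825

825


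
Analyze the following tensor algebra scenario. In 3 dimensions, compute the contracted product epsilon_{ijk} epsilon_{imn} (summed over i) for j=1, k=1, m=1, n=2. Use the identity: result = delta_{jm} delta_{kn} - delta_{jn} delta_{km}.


Using the identity: epsilon_{ijk} epsilon_{imn} = delta_{jm} delta_{kn} - delta_{jn} delta_{km}.
delta_{11} = 1
delta_{12} = 0
delta_{12} = 0
delta_{11} = 1
Result = 1 * 0 - 0 * 1 = 0 - 0 = 0

0


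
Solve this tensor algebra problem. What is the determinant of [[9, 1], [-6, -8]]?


For a 2x2 matrix [[a, b], [c, d]], det = a*d - b*c.
a = 9, b = 1, c = -6, d = -8
a*d = 9 * -8 = -72
b*c = 1 * -6 = -6
det = -72 - -6 = -66

-66


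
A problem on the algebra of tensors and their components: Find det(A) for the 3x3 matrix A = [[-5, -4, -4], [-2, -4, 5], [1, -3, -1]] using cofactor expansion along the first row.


Expanding along the first row, det(A) = a11*M_11 - a12*M_12 + a13*M_13, where M_1j is the (1,j) minor.
Minor M_11 = -4*-1 - 5*-3 = 19
Minor M_12 = -2*-1 - 5*1 = -3
Minor M_13 = -2*-3 - -4*1 = 10
det = -5*(19) - -4*(-3) + -4*(10)
    = -95 - 12 + -40
    = -147

-147


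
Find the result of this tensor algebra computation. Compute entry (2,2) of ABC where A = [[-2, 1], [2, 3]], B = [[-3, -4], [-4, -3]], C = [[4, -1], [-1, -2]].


(ABC)_{22} = sum_m (AB)_{2m} C_{m2}. First compute row 2 of AB.
(AB)_{21} = 2*-3 + 3*-4 = -18
(AB)_{22} = 2*-4 + 3*-3 = -17
Now contract with column 2 of C:
(AB)_{21} * C_{12} = -18 * -1 = 18
(AB)_{22} * C_{22} = -17 * -2 = 34
(ABC)_{22} = 18 + 34 = 52

52


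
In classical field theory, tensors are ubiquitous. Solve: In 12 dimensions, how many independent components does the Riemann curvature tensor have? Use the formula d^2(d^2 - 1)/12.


The Riemann tensor in d dimensions has d^2(d^2 - 1)/12 independent components.
d = 12, so d^2 = 144
d^2 - 1 = 143
d^2(d^2 - 1) = 144 * 143 = 20592
Divide by 12: 20592 / 12 = 1716

1716


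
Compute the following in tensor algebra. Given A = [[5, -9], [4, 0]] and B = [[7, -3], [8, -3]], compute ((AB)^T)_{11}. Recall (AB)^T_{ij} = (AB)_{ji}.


(AB)^T_{ij} = (AB)_{ji} = sum_k A_{jk} B_{ki}.
For i=1, j=1 we need (AB)_{11}:
A_{11} * B_{11} = 5 * 7 = 35
A_{12} * B_{21} = -9 * 8 = -72
Sum = 35 + -72 = -37

-37


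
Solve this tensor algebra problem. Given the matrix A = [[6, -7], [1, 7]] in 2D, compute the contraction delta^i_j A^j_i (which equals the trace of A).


The contraction (trace) of a rank-2 tensor is the sum of its diagonal elements.
Diagonal entries: A[1,1] = 6, A[2,2] = 7
Tr(A) = 6 + 7 = 13

13


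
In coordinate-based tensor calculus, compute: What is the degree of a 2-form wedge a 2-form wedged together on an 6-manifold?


The degree of a wedge product is the sum of the degrees of the individual forms.
Degrees: 2, 2
Total degree = 2 + 2 = 4

4


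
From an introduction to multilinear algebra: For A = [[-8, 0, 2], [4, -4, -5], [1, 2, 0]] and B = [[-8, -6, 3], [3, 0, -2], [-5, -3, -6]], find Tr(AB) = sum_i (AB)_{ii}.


Tr(AB) = sum_i (AB)_{ii} where (AB)_{ii} = sum_k A_{ik} B_{ki}.
(AB)_{11} = -8*-8 + 0*3 + 2*-5 = 54
(AB)_{22} = 4*-6 + -4*0 + -5*-3 = -9
(AB)_{33} = 1*3 + 2*-2 + 0*-6 = -1
Tr(AB) = 54 + -9 + -1 = 44

44


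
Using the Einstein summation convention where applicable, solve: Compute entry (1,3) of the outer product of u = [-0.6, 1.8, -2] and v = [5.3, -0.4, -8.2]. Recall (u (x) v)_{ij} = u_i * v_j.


The outer product entry T_{ij} = u_i * v_j.
We need i=1, j=3.
u_1 = -0.6, v_3 = -8.2
T_{1,3} = -0.6 * -8.2 = 4.92

4.92


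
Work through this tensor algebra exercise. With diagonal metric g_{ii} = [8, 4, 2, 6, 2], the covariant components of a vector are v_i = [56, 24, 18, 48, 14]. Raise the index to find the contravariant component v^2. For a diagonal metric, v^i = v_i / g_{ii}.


To raise an index with a diagonal metric: v^i = v_i / g_{ii}.
For index 2: v_2 = 24, g_{22} = 4
v^2 = 24 / 4 = 6

6


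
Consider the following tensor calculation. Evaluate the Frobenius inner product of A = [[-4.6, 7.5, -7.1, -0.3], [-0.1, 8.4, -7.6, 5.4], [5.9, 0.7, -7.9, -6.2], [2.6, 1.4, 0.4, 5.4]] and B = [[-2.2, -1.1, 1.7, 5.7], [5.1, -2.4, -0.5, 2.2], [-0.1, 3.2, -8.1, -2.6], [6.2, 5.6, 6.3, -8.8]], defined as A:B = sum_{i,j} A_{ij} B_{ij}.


A:B = sum over all i,j of A_{ij} * B_{ij}.
Row 1: -4.6*-2.2=10.12, 7.5*-1.1=-8.25, -7.1*1.7=-12.07, -0.3*5.7=-1.71 => row sum = -11.91
Row 2: -0.1*5.1=-0.51, 8.4*-2.4=-20.16, -7.6*-0.5=3.8, 5.4*2.2=11.88 => row sum = -4.99
Row 3: 5.9*-0.1=-0.59, 0.7*3.2=2.24, -7.9*-8.1=63.99, -6.2*-2.6=16.12 => row sum = 81.76
Row 4: 2.6*6.2=16.12, 1.4*5.6=7.84, 0.4*6.3=2.52, 5.4*-8.8=-47.52 => row sum = -21.04
Total = -11.91 + -4.99 + 81.76 + -21.04 = 43.82

43.82


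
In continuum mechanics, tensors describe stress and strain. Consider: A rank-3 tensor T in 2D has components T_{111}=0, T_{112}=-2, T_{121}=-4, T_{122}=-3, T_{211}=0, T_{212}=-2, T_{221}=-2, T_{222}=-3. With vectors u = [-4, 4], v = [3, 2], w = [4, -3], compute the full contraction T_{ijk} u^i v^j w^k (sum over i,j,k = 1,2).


S = sum over i,j,k of T_{ijk} u_i v_j w_k. Expanding all 8 terms:
T_{111}*u_1*v_1*w_1 = 0*-4*3*4 = 0  (running total: 0)
T_{112}*u_1*v_1*w_2 = -2*-4*3*-3 = -72  (running total: -72)
T_{121}*u_1*v_2*w_1 = -4*-4*2*4 = 128  (running total: 56)
T_{122}*u_1*v_2*w_2 = -3*-4*2*-3 = -72  (running total: -16)
T_{211}*u_2*v_1*w_1 = 0*4*3*4 = 0  (running total: -16)
T_{212}*u_2*v_1*w_2 = -2*4*3*-3 = 72  (running total: 56)
T_{221}*u_2*v_2*w_1 = -2*4*2*4 = -64  (running total: -8)
T_{222}*u_2*v_2*w_2 = -3*4*2*-3 = 72  (running total: 64)
S = 64

64


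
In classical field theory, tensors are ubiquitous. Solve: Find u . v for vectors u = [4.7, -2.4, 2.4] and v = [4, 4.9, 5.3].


The inner product u . v = sum of u_i * v_i.
Term-by-term: 4.7 * 4, -2.4 * 4.9, 2.4 * 5.3
Products: 18.8, -11.76, 12.72
Sum = 18.8 + -11.76 + 12.72 = 19.76

19.76


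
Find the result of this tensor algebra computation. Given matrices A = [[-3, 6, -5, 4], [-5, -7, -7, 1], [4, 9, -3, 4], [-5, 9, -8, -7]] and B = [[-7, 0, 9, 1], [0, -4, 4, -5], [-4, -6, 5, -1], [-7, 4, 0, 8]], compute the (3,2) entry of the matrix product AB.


(AB)_{ij} = sum_k A_{ik} B_{kj}.
For i=3, j=2:
A_{31} * B_{12} = 4 * 0 = 0
A_{32} * B_{22} = 9 * -4 = -36
A_{33} * B_{32} = -3 * -6 = 18
A_{34} * B_{42} = 4 * 4 = 16
Sum = 0 + -36 + 18 + 16 = -2

-2


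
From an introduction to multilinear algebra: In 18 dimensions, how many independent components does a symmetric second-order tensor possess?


A symmetric rank-2 tensor in d dimensions has d(d+1)/2 independent components.
d = 18
d(d+1)/2 = 18 * 19 / 2 = 342 / 2 = 171

171


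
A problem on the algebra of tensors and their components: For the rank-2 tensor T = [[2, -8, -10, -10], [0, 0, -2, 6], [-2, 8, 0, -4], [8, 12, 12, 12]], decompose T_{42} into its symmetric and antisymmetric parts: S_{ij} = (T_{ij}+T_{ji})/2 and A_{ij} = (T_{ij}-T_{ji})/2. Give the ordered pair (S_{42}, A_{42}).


T_{42} = 12
T_{24} = 6
S_{42} = (12 + 6)/2 = 18/2 = 9
A_{42} = (12 - 6)/2 = 6/2 = 3
Check: S + A = 9 + 3 = 12 = T_{42}.

(9, 3)


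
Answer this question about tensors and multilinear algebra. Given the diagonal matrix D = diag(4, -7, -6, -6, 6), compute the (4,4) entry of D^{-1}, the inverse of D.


For a diagonal matrix, the inverse has entries (D^{-1})_{ii} = 1/d_{ii}.
The diagonal entries are: d_{11} = 4, d_{22} = -7, d_{33} = -6, d_{44} = -6, d_{55} = 6
We need (D^{-1})_{44} = 1/d_{44} = 1/-6 = -1/6

-1/6


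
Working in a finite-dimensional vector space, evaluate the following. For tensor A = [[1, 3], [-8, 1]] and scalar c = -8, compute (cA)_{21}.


Scalar multiplication: (cA)_{ij} = c * A_{ij}.
c = -8
A_{21} = -8
(cA)_{21} = -8 * -8 = 64

64


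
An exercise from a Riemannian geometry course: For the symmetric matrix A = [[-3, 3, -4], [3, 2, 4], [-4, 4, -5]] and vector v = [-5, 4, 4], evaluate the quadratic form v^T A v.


First compute Av:
(Av)_1 = -3*-5 + 3*4 + -4*4 = 11
(Av)_2 = 3*-5 + 2*4 + 4*4 = 9
(Av)_3 = -4*-5 + 4*4 + -5*4 = 16
Av = [11, 9, 16]
Then v^T (Av) = -5*11 + 4*9 + 4*16
= -55 + 36 + 64 = 45

45


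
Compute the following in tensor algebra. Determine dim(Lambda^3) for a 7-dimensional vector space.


The dimension of the space of p-forms on an n-dimensional space is C(n, p).
n = 7, p = 3
C(7, 3) = 7! / (3! * 4!) = 35

35


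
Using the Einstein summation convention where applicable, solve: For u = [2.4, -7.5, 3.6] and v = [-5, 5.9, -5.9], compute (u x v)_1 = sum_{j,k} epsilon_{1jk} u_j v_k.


(u x v)_1 = sum_{j,k} epsilon_{1jk} u_j v_k. Only permutations of (1,2,3) contribute; the two non-zero terms are:
eps_{123} u_2 v_3 = 1 * -7.5 * -5.9 = 44.25
eps_{132} u_3 v_2 = -1 * 3.6 * 5.9 = -21.24
(u x v)_1 = 23.01

23.01


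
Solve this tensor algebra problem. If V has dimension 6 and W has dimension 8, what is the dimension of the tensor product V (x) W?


The dimension of a tensor product is the product of dimensions.
dim(V) = 6, dim(W) = 8
dim(V (x) W) = 6 * 8 = 48

48


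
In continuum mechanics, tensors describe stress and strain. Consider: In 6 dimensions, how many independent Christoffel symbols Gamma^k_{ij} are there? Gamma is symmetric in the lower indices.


Christoffel symbols Gamma^k_{ij} are symmetric in i,j, so there are d * d(d+1)/2 independent symbols.
d = 6
d(d+1)/2 = 6 * 7 / 2 = 21
Total = 6 * 21 = 126

126


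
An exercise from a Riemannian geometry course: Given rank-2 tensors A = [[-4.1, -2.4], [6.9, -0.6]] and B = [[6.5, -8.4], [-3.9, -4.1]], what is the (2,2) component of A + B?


Tensor addition is component-wise: (A + B)_{ij} = A_{ij} + B_{ij}.
A_{22} = -0.6
B_{22} = -4.1
(A + B)_{22} = -0.6 + -4.1 = -4.7

-4.7


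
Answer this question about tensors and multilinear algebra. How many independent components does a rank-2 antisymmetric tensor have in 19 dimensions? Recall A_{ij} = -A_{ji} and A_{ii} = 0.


An antisymmetric rank-2 tensor satisfies A_{ij} = -A_{ji}, so diagonal entries are zero.
The independent components are the upper-triangular entries: C(n, 2) = n(n-1)/2.
n = 19
C(19, 2) = 19 * 18 / 2 = 342 / 2 = 171

171


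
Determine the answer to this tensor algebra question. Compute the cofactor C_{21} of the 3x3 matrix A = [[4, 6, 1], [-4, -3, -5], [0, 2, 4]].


To find cofactor C_{21}, delete row 2 and column 1.
The resulting 2x2 submatrix is: [[6, 1], [2, 4]]
Minor M_{21} = 6*4 - 1*2
  = 24 - 2 = 22
Sign = (-1)^(2+1) = (-1)^3 = -1
Cofactor C_{21} = -1 * 22 = -22

-22


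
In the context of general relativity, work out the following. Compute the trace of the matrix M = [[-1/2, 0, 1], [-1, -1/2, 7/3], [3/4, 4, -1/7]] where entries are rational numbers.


The trace is the sum of diagonal entries.
Diagonal: M[1,1] = -1/2, M[2,2] = -1/2, M[3,3] = -1/7
Tr(M) = -1/2 + -1/2 + -1/7
Computing step by step:
After adding M[1,1]: -1/2
After adding M[2,2]: -1
After adding M[3,3]: -8/7
Tr(M) = -8/7

-8/7


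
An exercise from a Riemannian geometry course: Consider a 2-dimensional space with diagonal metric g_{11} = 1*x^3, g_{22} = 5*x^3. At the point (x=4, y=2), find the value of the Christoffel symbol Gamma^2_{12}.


For a diagonal metric, Gamma^k_{ij} = (1/2) g^{kk} (dg_{ik}/dx_j + dg_{jk}/dx_i - dg_{ij}/dx_k).
The metric is diagonal, so g_{ab} = 0 for a != b.
At the given point: g_{11} = 64, g_{22} = 320
g^{22} = 1/320
dg_{12}/dx_2 = 0 (off-diagonal)
dg_{22}/dx_1 = dg_{22}/dx_1 = 240
dg_{12}/dx_2 = 0 (off-diagonal)
Numerator = 0 + 240 - 0 = 240
Gamma^2_{12} = 240 / (2 * 320) = 3/8

3/8


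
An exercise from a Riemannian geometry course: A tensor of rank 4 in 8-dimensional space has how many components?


The number of components of a rank-r tensor in d dimensions is d^r.
Here d = 8 and r = 4.
8^4 = 4096

4096


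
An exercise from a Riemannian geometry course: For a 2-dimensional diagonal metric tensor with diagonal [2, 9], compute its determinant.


For a diagonal metric, the determinant is the product of diagonal entries.
Diagonal entries: 2, 9
det(g) = 2 * 9 = 18

18


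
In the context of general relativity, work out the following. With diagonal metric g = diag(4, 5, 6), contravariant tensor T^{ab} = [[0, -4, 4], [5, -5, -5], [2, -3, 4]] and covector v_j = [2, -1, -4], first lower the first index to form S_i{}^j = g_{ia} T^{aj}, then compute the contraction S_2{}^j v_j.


Step 1: lower the first index. For a diagonal metric, g_{ia} T^{aj} = g_{ii} T^{ij} (no sum on i).
g_{22} = 5
S_2{}^1 = 5 * T^{21} = 5 * 5 = 25
S_2{}^2 = 5 * T^{22} = 5 * -5 = -25
S_2{}^3 = 5 * T^{23} = 5 * -5 = -25
Step 2: contract S_2{}^j with v_j.
S_2{}^1 * v_1 = 25 * 2 = 50
S_2{}^2 * v_2 = -25 * -1 = 25
S_2{}^3 * v_3 = -25 * -4 = 100
Result = 50 + 25 + 100 = 175

175


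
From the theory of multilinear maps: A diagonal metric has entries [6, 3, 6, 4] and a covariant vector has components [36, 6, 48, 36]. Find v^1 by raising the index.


To raise an index with a diagonal metric: v^i = v_i / g_{ii}.
For index 1: v_1 = 36, g_{11} = 6
v^1 = 36 / 6 = 6

6


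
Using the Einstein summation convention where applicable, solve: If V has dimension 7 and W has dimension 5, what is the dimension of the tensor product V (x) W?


The dimension of a tensor product is the product of dimensions.
dim(V) = 7, dim(W) = 5
dim(V (x) W) = 7 * 5 = 35

35


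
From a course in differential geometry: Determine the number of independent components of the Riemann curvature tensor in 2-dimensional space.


The Riemann tensor in d dimensions has d^2(d^2 - 1)/12 independent components.
d = 2, so d^2 = 4
d^2 - 1 = 3
d^2(d^2 - 1) = 4 * 3 = 12
Divide by 12: 12 / 12 = 1

1


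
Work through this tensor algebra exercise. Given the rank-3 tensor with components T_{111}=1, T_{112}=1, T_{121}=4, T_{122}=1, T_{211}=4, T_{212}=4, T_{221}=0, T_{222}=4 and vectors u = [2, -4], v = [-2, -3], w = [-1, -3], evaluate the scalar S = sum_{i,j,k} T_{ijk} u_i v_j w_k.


S = sum over i,j,k of T_{ijk} u_i v_j w_k. Expanding all 8 terms:
T_{111}*u_1*v_1*w_1 = 1*2*-2*-1 = 4  (running total: 4)
T_{112}*u_1*v_1*w_2 = 1*2*-2*-3 = 12  (running total: 16)
T_{121}*u_1*v_2*w_1 = 4*2*-3*-1 = 24  (running total: 40)
T_{122}*u_1*v_2*w_2 = 1*2*-3*-3 = 18  (running total: 58)
T_{211}*u_2*v_1*w_1 = 4*-4*-2*-1 = -32  (running total: 26)
T_{212}*u_2*v_1*w_2 = 4*-4*-2*-3 = -96  (running total: -70)
T_{221}*u_2*v_2*w_1 = 0*-4*-3*-1 = 0  (running total: -70)
T_{222}*u_2*v_2*w_2 = 4*-4*-3*-3 = -144  (running total: -214)
S = -214

-214


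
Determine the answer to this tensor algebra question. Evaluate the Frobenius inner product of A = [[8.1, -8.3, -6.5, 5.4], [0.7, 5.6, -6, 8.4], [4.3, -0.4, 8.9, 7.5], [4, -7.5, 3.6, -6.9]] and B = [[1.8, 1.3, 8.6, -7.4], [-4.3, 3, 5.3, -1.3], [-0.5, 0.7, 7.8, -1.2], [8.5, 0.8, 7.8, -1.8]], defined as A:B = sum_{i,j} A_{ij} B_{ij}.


A:B = sum over all i,j of A_{ij} * B_{ij}.
Row 1: 8.1*1.8=14.58, -8.3*1.3=-10.79, -6.5*8.6=-55.9, 5.4*-7.4=-39.96 => row sum = -92.07
Row 2: 0.7*-4.3=-3.01, 5.6*3=16.8, -6*5.3=-31.8, 8.4*-1.3=-10.92 => row sum = -28.93
Row 3: 4.3*-0.5=-2.15, -0.4*0.7=-0.28, 8.9*7.8=69.42, 7.5*-1.2=-9 => row sum = 57.99
Row 4: 4*8.5=34, -7.5*0.8=-6, 3.6*7.8=28.08, -6.9*-1.8=12.42 => row sum = 68.5
Total = -92.07 + -28.93 + 57.99 + 68.5 = 5.49

5.49


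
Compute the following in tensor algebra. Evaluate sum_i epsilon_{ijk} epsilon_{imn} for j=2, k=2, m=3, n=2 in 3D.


Using the identity: epsilon_{ijk} epsilon_{imn} = delta_{jm} delta_{kn} - delta_{jn} delta_{km}.
delta_{23} = 0
delta_{22} = 1
delta_{22} = 1
delta_{23} = 0
Result = 0 * 1 - 1 * 0 = 0 - 0 = 0

0


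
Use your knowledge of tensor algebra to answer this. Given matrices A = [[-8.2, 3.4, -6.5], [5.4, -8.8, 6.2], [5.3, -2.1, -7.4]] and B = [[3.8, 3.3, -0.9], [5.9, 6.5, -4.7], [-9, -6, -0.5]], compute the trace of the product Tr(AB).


Tr(AB) = sum_i (AB)_{ii} where (AB)_{ii} = sum_k A_{ik} B_{ki}.
(AB)_{11} = -8.2*3.8 + 3.4*5.9 + -6.5*-9 = 47.4
(AB)_{22} = 5.4*3.3 + -8.8*6.5 + 6.2*-6 = -76.58
(AB)_{33} = 5.3*-0.9 + -2.1*-4.7 + -7.4*-0.5 = 8.8
Tr(AB) = 47.4 + -76.58 + 8.8 = -20.38

-20.38


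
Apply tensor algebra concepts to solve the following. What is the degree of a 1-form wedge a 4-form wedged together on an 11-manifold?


The degree of a wedge product is the sum of the degrees of the individual forms.
Degrees: 1, 4
Total degree = 1 + 4 = 5

5


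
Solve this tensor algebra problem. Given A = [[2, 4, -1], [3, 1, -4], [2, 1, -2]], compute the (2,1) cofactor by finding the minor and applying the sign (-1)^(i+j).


To find cofactor C_{21}, delete row 2 and column 1.
The resulting 2x2 submatrix is: [[4, -1], [1, -2]]
Minor M_{21} = 4*-2 - -1*1
  = -8 - -1 = -7
Sign = (-1)^(2+1) = (-1)^3 = -1
Cofactor C_{21} = -1 * -7 = 7

7


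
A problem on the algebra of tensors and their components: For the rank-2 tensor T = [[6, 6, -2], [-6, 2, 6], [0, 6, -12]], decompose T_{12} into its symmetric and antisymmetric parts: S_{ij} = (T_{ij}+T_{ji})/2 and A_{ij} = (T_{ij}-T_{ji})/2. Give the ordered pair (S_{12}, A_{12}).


T_{12} = 6
T_{21} = -6
S_{12} = (6 + -6)/2 = 0/2 = 0
A_{12} = (6 - -6)/2 = 12/2 = 6
Check: S + A = 0 + 6 = 6 = T_{12}.

(0, 6)


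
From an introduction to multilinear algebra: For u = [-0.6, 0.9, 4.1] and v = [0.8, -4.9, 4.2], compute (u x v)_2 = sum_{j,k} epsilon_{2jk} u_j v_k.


(u x v)_2 = sum_{j,k} epsilon_{2jk} u_j v_k. Only permutations of (1,2,3) contribute; the two non-zero terms are:
eps_{213} u_1 v_3 = -1 * -0.6 * 4.2 = 2.52
eps_{231} u_3 v_1 = 1 * 4.1 * 0.8 = 3.28
(u x v)_2 = 5.8

5.8


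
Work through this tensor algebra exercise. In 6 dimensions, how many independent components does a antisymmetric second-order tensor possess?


A antisymmetric rank-2 tensor in d dimensions has d(d-1)/2 independent components.
d = 6
d(d-1)/2 = 6 * 5 / 2 = 30 / 2 = 15

15


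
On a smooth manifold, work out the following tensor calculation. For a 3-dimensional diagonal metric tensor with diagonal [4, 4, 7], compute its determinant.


For a diagonal metric, the determinant is the product of diagonal entries.
Diagonal entries: 4, 4, 7
det(g) = 4 * 4 * 7 = 112

112


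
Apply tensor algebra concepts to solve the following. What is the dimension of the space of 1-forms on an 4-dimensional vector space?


The dimension of the space of p-forms on an n-dimensional space is C(n, p).
n = 4, p = 1
C(4, 1) = 4! / (1! * 3!) = 4

4


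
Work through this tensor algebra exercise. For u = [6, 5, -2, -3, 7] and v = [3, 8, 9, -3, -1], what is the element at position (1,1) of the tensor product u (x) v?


The outer product entry T_{ij} = u_i * v_j.
We need i=1, j=1.
u_1 = 6, v_1 = 3
T_{1,1} = 6 * 3 = 18

18


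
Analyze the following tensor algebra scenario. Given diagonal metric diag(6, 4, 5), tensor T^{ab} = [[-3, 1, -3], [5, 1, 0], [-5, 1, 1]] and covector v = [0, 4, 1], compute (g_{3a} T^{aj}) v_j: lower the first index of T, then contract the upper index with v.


Step 1: lower the first index. For a diagonal metric, g_{ia} T^{aj} = g_{ii} T^{ij} (no sum on i).
g_{33} = 5
S_3{}^1 = 5 * T^{31} = 5 * -5 = -25
S_3{}^2 = 5 * T^{32} = 5 * 1 = 5
S_3{}^3 = 5 * T^{33} = 5 * 1 = 5
Step 2: contract S_3{}^j with v_j.
S_3{}^1 * v_1 = -25 * 0 = 0
S_3{}^2 * v_2 = 5 * 4 = 20
S_3{}^3 * v_3 = 5 * 1 = 5
Result = 0 + 20 + 5 = 25

25


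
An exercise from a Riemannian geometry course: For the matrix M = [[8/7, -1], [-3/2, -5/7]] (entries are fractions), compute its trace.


The trace is the sum of diagonal entries.
Diagonal: M[1,1] = 8/7, M[2,2] = -5/7
Tr(M) = 8/7 + -5/7
Computing step by step:
After adding M[1,1]: 8/7
After adding M[2,2]: 3/7
Tr(M) = 3/7

3/7


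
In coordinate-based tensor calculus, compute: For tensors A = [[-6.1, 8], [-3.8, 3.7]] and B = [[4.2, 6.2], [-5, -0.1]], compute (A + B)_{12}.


Tensor addition is component-wise: (A + B)_{ij} = A_{ij} + B_{ij}.
A_{12} = 8
B_{12} = 6.2
(A + B)_{12} = 8 + 6.2 = 14.2

14.2


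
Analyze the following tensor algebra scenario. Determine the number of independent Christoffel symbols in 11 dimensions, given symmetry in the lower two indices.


Christoffel symbols Gamma^k_{ij} are symmetric in i,j, so there are d * d(d+1)/2 independent symbols.
d = 11
d(d+1)/2 = 11 * 12 / 2 = 66
Total = 11 * 66 = 726

726


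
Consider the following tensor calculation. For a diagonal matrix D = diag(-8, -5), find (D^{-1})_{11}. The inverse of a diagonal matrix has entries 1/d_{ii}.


For a diagonal matrix, the inverse has entries (D^{-1})_{ii} = 1/d_{ii}.
The diagonal entries are: d_{11} = -8, d_{22} = -5
We need (D^{-1})_{11} = 1/d_{11} = 1/-8 = -1/8

-1/8


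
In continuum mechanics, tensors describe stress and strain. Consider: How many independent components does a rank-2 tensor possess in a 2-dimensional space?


The number of components of a rank-r tensor in d dimensions is d^r.
Here d = 2 and r = 2.
2^2 = 4

4


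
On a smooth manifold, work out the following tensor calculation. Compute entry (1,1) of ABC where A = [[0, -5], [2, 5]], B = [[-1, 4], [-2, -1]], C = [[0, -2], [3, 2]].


(ABC)_{11} = sum_m (AB)_{1m} C_{m1}. First compute row 1 of AB.
(AB)_{11} = 0*-1 + -5*-2 = 10
(AB)_{12} = 0*4 + -5*-1 = 5
Now contract with column 1 of C:
(AB)_{11} * C_{11} = 10 * 0 = 0
(AB)_{12} * C_{21} = 5 * 3 = 15
(ABC)_{11} = 0 + 15 = 15

15


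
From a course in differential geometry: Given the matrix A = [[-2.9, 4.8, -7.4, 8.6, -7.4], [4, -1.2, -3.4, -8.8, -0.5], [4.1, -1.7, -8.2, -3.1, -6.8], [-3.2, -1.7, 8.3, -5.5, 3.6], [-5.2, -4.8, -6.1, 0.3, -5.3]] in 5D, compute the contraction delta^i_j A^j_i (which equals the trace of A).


The contraction (trace) of a rank-2 tensor is the sum of its diagonal elements.
Diagonal entries: A[1,1] = -2.9, A[2,2] = -1.2, A[3,3] = -8.2, A[4,4] = -5.5, A[5,5] = -5.3
Tr(A) = -2.9 + -1.2 + -8.2 + -5.5 + -5.3 = -23.1

-23.1


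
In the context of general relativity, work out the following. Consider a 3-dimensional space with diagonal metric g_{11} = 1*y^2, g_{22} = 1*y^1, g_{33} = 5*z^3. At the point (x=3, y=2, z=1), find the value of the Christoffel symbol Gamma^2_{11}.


For a diagonal metric, Gamma^k_{ij} = (1/2) g^{kk} (dg_{ik}/dx_j + dg_{jk}/dx_i - dg_{ij}/dx_k).
The metric is diagonal, so g_{ab} = 0 for a != b.
At the given point: g_{11} = 4, g_{22} = 2, g_{33} = 5
g^{22} = 1/2
dg_{12}/dx_1 = 0 (off-diagonal)
dg_{12}/dx_1 = 0 (off-diagonal)
dg_{11}/dx_2 = dg_{11}/dx_2 = 4
Numerator = 0 + 0 - 4 = -4
Gamma^2_{11} = -4 / (2 * 2) = -1

-1


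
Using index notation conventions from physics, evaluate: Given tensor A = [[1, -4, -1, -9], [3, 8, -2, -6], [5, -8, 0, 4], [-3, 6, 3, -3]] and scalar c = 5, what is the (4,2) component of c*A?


Scalar multiplication: (cA)_{ij} = c * A_{ij}.
c = 5
A_{42} = 6
(cA)_{42} = 5 * 6 = 30

30


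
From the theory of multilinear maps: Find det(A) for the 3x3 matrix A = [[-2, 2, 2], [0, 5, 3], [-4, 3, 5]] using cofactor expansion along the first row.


Expanding along the first row, det(A) = a11*M_11 - a12*M_12 + a13*M_13, where M_1j is the (1,j) minor.
Minor M_11 = 5*5 - 3*3 = 16
Minor M_12 = 0*5 - 3*-4 = 12
Minor M_13 = 0*3 - 5*-4 = 20
det = -2*(16) - 2*(12) + 2*(20)
    = -32 - 24 + 40
    = -16

-16


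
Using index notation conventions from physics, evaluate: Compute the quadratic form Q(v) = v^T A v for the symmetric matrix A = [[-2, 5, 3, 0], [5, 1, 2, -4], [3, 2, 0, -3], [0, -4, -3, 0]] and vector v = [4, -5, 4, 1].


First compute Av:
(Av)_1 = -2*4 + 5*-5 + 3*4 + 0*1 = -21
(Av)_2 = 5*4 + 1*-5 + 2*4 + -4*1 = 19
(Av)_3 = 3*4 + 2*-5 + 0*4 + -3*1 = -1
(Av)_4 = 0*4 + -4*-5 + -3*4 + 0*1 = 8
Av = [-21, 19, -1, 8]
Then v^T (Av) = 4*-21 + -5*19 + 4*-1 + 1*8
= -84 + -95 + -4 + 8 = -175

-175


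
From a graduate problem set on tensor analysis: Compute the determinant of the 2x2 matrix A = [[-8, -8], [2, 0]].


For a 2x2 matrix [[a, b], [c, d]], det = a*d - b*c.
a = -8, b = -8, c = 2, d = 0
a*d = -8 * 0 = 0
b*c = -8 * 2 = -16
det = 0 - -16 = 16

16


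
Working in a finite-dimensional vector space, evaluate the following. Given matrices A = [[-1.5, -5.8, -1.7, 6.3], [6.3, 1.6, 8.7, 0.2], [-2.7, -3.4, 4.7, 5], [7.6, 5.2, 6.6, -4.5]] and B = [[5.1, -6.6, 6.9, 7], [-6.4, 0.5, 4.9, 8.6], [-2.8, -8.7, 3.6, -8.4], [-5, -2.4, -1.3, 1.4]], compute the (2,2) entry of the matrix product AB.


(AB)_{ij} = sum_k A_{ik} B_{kj}.
For i=2, j=2:
A_{21} * B_{12} = 6.3 * -6.6 = -41.58
A_{22} * B_{22} = 1.6 * 0.5 = 0.8
A_{23} * B_{32} = 8.7 * -8.7 = -75.69
A_{24} * B_{42} = 0.2 * -2.4 = -0.48
Sum = -41.58 + 0.8 + -75.69 + -0.48 = -116.95

-116.95


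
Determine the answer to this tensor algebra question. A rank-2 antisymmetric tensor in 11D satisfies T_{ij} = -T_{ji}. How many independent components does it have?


An antisymmetric rank-2 tensor satisfies A_{ij} = -A_{ji}, so diagonal entries are zero.
The independent components are the upper-triangular entries: C(n, 2) = n(n-1)/2.
n = 11
C(11, 2) = 11 * 10 / 2 = 110 / 2 = 55

55


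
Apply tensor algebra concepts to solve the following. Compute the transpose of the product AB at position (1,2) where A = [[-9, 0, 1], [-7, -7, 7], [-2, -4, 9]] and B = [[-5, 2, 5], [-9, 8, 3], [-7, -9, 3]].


(AB)^T_{ij} = (AB)_{ji} = sum_k A_{jk} B_{ki}.
For i=1, j=2 we need (AB)_{21}:
A_{21} * B_{11} = -7 * -5 = 35
A_{22} * B_{21} = -7 * -9 = 63
A_{23} * B_{31} = 7 * -7 = -49
Sum = 35 + 63 + -49 = 49

49


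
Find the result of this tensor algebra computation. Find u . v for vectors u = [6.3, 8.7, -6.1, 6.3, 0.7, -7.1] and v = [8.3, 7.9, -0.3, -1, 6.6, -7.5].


The inner product u . v = sum of u_i * v_i.
Term-by-term: 6.3 * 8.3, 8.7 * 7.9, -6.1 * -0.3, 6.3 * -1, 0.7 * 6.6, -7.1 * -7.5
Products: 52.29, 68.73, 1.83, -6.3, 4.62, 53.25
Sum = 52.29 + 68.73 + 1.83 + -6.3 + 4.62 + 53.25 = 174.42

174.42


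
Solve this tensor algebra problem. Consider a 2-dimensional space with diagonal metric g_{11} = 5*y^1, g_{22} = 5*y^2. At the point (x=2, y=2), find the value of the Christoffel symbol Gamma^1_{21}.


For a diagonal metric, Gamma^k_{ij} = (1/2) g^{kk} (dg_{ik}/dx_j + dg_{jk}/dx_i - dg_{ij}/dx_k).
The metric is diagonal, so g_{ab} = 0 for a != b.
At the given point: g_{11} = 10, g_{22} = 20
g^{11} = 1/10
dg_{21}/dx_1 = 0 (off-diagonal)
dg_{11}/dx_2 = dg_{11}/dx_2 = 5
dg_{21}/dx_1 = 0 (off-diagonal)
Numerator = 0 + 5 - 0 = 5
Gamma^1_{21} = 5 / (2 * 10) = 1/4

1/4


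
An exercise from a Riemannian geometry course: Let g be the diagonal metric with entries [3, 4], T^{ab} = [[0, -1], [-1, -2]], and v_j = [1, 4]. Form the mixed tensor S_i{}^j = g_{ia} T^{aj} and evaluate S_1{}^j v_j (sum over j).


Step 1: lower the first index. For a diagonal metric, g_{ia} T^{aj} = g_{ii} T^{ij} (no sum on i).
g_{11} = 3
S_1{}^1 = 3 * T^{11} = 3 * 0 = 0
S_1{}^2 = 3 * T^{12} = 3 * -1 = -3
Step 2: contract S_1{}^j with v_j.
S_1{}^1 * v_1 = 0 * 1 = 0
S_1{}^2 * v_2 = -3 * 4 = -12
Result = 0 + -12 = -12

-12


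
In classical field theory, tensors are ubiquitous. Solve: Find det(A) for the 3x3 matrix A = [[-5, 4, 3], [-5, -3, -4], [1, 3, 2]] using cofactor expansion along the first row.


Expanding along the first row, det(A) = a11*M_11 - a12*M_12 + a13*M_13, where M_1j is the (1,j) minor.
Minor M_11 = -3*2 - -4*3 = 6
Minor M_12 = -5*2 - -4*1 = -6
Minor M_13 = -5*3 - -3*1 = -12
det = -5*(6) - 4*(-6) + 3*(-12)
    = -30 - -24 + -36
    = -42

-42


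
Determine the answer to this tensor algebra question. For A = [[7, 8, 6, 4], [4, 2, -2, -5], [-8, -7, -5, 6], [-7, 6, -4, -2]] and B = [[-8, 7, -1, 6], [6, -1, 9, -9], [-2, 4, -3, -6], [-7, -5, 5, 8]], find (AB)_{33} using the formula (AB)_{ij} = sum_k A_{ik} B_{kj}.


(AB)_{ij} = sum_k A_{ik} B_{kj}.
For i=3, j=3:
A_{31} * B_{13} = -8 * -1 = 8
A_{32} * B_{23} = -7 * 9 = -63
A_{33} * B_{33} = -5 * -3 = 15
A_{34} * B_{43} = 6 * 5 = 30
Sum = 8 + -63 + 15 + 30 = -10

-10


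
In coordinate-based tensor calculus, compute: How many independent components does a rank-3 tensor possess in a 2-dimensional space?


The number of components of a rank-r tensor in d dimensions is d^r.
Here d = 2 and r = 3.
2^3 = 8

8


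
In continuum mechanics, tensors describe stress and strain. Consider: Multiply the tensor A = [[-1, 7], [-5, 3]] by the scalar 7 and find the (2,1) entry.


Scalar multiplication: (cA)_{ij} = c * A_{ij}.
c = 7
A_{21} = -5
(cA)_{21} = 7 * -5 = -35

-35


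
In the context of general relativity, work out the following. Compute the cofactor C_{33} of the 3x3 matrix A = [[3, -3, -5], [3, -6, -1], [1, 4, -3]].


To find cofactor C_{33}, delete row 3 and column 3.
The resulting 2x2 submatrix is: [[3, -3], [3, -6]]
Minor M_{33} = 3*-6 - -3*3
  = -18 - -9 = -9
Sign = (-1)^(3+3) = (-1)^6 = 1
Cofactor C_{33} = 1 * -9 = -9

-9


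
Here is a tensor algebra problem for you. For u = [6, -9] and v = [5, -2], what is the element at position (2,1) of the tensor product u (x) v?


The outer product entry T_{ij} = u_i * v_j.
We need i=2, j=1.
u_2 = -9, v_1 = 5
T_{2,1} = -9 * 5 = -45

-45


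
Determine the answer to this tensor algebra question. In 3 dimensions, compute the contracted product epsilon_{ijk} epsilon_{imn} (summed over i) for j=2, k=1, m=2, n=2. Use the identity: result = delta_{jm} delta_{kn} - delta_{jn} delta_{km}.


Using the identity: epsilon_{ijk} epsilon_{imn} = delta_{jm} delta_{kn} - delta_{jn} delta_{km}.
delta_{22} = 1
delta_{12} = 0
delta_{22} = 1
delta_{12} = 0
Result = 1 * 0 - 1 * 0 = 0 - 0 = 0

0


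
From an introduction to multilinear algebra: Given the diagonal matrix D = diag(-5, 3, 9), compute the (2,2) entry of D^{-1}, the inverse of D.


For a diagonal matrix, the inverse has entries (D^{-1})_{ii} = 1/d_{ii}.
The diagonal entries are: d_{11} = -5, d_{22} = 3, d_{33} = 9
We need (D^{-1})_{22} = 1/d_{22} = 1/3 = 1/3

1/3


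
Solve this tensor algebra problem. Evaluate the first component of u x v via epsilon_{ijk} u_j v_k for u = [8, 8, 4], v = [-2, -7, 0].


(u x v)_1 = sum_{j,k} epsilon_{1jk} u_j v_k. Only permutations of (1,2,3) contribute; the two non-zero terms are:
eps_{123} u_2 v_3 = 1 * 8 * 0 = 0
eps_{132} u_3 v_2 = -1 * 4 * -7 = 28
(u x v)_1 = 28

28


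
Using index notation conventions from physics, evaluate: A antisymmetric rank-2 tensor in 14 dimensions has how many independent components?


A antisymmetric rank-2 tensor in d dimensions has d(d-1)/2 independent components.
d = 14
d(d-1)/2 = 14 * 13 / 2 = 182 / 2 = 91

91


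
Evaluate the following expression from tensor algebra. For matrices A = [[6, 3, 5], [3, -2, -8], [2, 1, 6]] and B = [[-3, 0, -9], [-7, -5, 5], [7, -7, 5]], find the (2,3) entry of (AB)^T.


(AB)^T_{ij} = (AB)_{ji} = sum_k A_{jk} B_{ki}.
For i=2, j=3 we need (AB)_{32}:
A_{31} * B_{12} = 2 * 0 = 0
A_{32} * B_{22} = 1 * -5 = -5
A_{33} * B_{32} = 6 * -7 = -42
Sum = 0 + -5 + -42 = -47

-47


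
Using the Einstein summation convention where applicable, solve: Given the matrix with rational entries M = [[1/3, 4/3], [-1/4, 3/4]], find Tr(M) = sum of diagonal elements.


The trace is the sum of diagonal entries.
Diagonal: M[1,1] = 1/3, M[2,2] = 3/4
Tr(M) = 1/3 + 3/4
Computing step by step:
After adding M[1,1]: 1/3
After adding M[2,2]: 13/12
Tr(M) = 13/12

13/12


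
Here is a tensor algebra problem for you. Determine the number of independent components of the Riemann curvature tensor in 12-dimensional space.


The Riemann tensor in d dimensions has d^2(d^2 - 1)/12 independent components.
d = 12, so d^2 = 144
d^2 - 1 = 143
d^2(d^2 - 1) = 144 * 143 = 20592
Divide by 12: 20592 / 12 = 1716

1716


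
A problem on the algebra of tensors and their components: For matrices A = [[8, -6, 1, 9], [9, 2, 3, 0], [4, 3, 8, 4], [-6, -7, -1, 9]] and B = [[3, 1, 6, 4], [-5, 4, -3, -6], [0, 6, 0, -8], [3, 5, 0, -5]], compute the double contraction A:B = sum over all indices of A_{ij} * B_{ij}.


A:B = sum over all i,j of A_{ij} * B_{ij}.
Row 1: 8*3=24, -6*1=-6, 1*6=6, 9*4=36 => row sum = 60
Row 2: 9*-5=-45, 2*4=8, 3*-3=-9, 0*-6=0 => row sum = -46
Row 3: 4*0=0, 3*6=18, 8*0=0, 4*-8=-32 => row sum = -14
Row 4: -6*3=-18, -7*5=-35, -1*0=0, 9*-5=-45 => row sum = -98
Total = 60 + -46 + -14 + -98 = -98

-98


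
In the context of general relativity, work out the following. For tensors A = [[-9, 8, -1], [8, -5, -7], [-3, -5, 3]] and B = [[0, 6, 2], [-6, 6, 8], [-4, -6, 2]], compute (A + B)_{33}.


Tensor addition is component-wise: (A + B)_{ij} = A_{ij} + B_{ij}.
A_{33} = 3
B_{33} = 2
(A + B)_{33} = 3 + 2 = 5

5


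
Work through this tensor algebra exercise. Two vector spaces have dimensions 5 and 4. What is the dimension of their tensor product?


The dimension of a tensor product is the product of dimensions.
dim(V) = 5, dim(W) = 4
dim(V (x) W) = 5 * 4 = 20

20


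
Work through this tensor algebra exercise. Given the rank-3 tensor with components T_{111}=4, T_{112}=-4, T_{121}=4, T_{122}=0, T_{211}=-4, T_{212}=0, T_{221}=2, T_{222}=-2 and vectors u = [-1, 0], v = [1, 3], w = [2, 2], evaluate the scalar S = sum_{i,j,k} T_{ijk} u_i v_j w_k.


S = sum over i,j,k of T_{ijk} u_i v_j w_k. Expanding all 8 terms:
T_{111}*u_1*v_1*w_1 = 4*-1*1*2 = -8  (running total: -8)
T_{112}*u_1*v_1*w_2 = -4*-1*1*2 = 8  (running total: 0)
T_{121}*u_1*v_2*w_1 = 4*-1*3*2 = -24  (running total: -24)
T_{122}*u_1*v_2*w_2 = 0*-1*3*2 = 0  (running total: -24)
T_{211}*u_2*v_1*w_1 = -4*0*1*2 = 0  (running total: -24)
T_{212}*u_2*v_1*w_2 = 0*0*1*2 = 0  (running total: -24)
T_{221}*u_2*v_2*w_1 = 2*0*3*2 = 0  (running total: -24)
T_{222}*u_2*v_2*w_2 = -2*0*3*2 = 0  (running total: -24)
S = -24

-24


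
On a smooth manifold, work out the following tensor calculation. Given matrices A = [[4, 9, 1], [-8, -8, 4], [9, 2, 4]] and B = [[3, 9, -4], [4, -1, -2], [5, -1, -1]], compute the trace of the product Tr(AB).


Tr(AB) = sum_i (AB)_{ii} where (AB)_{ii} = sum_k A_{ik} B_{ki}.
(AB)_{11} = 4*3 + 9*4 + 1*5 = 53
(AB)_{22} = -8*9 + -8*-1 + 4*-1 = -68
(AB)_{33} = 9*-4 + 2*-2 + 4*-1 = -44
Tr(AB) = 53 + -68 + -44 = -59

-59


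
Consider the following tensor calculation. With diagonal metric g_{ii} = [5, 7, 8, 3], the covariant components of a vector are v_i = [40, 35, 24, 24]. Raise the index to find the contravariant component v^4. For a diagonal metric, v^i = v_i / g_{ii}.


To raise an index with a diagonal metric: v^i = v_i / g_{ii}.
For index 4: v_4 = 24, g_{44} = 3
v^4 = 24 / 3 = 8

8


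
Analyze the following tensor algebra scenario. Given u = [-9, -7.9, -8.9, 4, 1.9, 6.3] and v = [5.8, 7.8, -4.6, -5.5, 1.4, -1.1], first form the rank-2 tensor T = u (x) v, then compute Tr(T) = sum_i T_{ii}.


The outer product gives T_{ij} = u_i v_j.
The trace (contraction) is Tr(T) = sum_i T_{ii} = sum_i u_i v_i.
Diagonal entries:
T_{11} = u_1 * v_1 = -9 * 5.8 = -52.2
T_{22} = u_2 * v_2 = -7.9 * 7.8 = -61.62
T_{33} = u_3 * v_3 = -8.9 * -4.6 = 40.94
T_{44} = u_4 * v_4 = 4 * -5.5 = -22
T_{55} = u_5 * v_5 = 1.9 * 1.4 = 2.66
T_{66} = u_6 * v_6 = 6.3 * -1.1 = -6.93
Tr(T) = -52.2 + -61.62 + 40.94 + -22 + 2.66 + -6.93 = -99.15

-99.15


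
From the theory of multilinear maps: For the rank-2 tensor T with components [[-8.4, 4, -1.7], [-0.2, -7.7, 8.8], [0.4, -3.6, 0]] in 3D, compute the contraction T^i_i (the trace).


The contraction (trace) of a rank-2 tensor is the sum of its diagonal elements.
Diagonal entries: A[1,1] = -8.4, A[2,2] = -7.7, A[3,3] = 0
Tr(A) = -8.4 + -7.7 + 0 = -16.1

-16.1


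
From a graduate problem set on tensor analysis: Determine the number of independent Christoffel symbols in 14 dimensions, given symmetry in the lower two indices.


Christoffel symbols Gamma^k_{ij} are symmetric in i,j, so there are d * d(d+1)/2 independent symbols.
d = 14
d(d+1)/2 = 14 * 15 / 2 = 105
Total = 14 * 105 = 1470

1470


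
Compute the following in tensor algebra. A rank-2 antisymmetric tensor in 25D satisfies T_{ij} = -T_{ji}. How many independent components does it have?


An antisymmetric rank-2 tensor satisfies A_{ij} = -A_{ji}, so diagonal entries are zero.
The independent components are the upper-triangular entries: C(n, 2) = n(n-1)/2.
n = 25
C(25, 2) = 25 * 24 / 2 = 600 / 2 = 300

300


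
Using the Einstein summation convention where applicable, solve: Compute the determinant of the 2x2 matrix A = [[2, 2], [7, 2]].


For a 2x2 matrix [[a, b], [c, d]], det = a*d - b*c.
a = 2, b = 2, c = 7, d = 2
a*d = 2 * 2 = 4
b*c = 2 * 7 = 14
det = 4 - 14 = -10

-10


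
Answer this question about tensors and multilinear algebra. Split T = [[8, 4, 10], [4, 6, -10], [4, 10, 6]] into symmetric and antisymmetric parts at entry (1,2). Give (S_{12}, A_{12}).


T_{12} = 4
T_{21} = 4
S_{12} = (4 + 4)/2 = 8/2 = 4
A_{12} = (4 - 4)/2 = 0/2 = 0
Check: S + A = 4 + 0 = 4 = T_{12}.

(4, 0)


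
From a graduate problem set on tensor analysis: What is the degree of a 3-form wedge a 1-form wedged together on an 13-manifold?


The degree of a wedge product is the sum of the degrees of the individual forms.
Degrees: 3, 1
Total degree = 3 + 1 = 4

4


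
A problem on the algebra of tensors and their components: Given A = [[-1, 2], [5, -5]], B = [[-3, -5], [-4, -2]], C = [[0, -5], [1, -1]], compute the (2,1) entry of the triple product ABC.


(ABC)_{21} = sum_m (AB)_{2m} C_{m1}. First compute row 2 of AB.
(AB)_{21} = 5*-3 + -5*-4 = 5
(AB)_{22} = 5*-5 + -5*-2 = -15
Now contract with column 1 of C:
(AB)_{21} * C_{11} = 5 * 0 = 0
(AB)_{22} * C_{21} = -15 * 1 = -15
(ABC)_{21} = 0 + -15 = -15

-15
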